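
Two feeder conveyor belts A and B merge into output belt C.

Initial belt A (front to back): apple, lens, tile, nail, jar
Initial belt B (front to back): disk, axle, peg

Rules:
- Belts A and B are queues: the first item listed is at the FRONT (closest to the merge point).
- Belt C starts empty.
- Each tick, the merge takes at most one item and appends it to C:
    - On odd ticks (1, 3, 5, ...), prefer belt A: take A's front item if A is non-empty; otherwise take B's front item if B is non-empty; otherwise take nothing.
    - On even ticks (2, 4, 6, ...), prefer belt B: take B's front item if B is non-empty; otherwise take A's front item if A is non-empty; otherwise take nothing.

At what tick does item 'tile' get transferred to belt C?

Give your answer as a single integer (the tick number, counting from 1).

Answer: 5

Derivation:
Tick 1: prefer A, take apple from A; A=[lens,tile,nail,jar] B=[disk,axle,peg] C=[apple]
Tick 2: prefer B, take disk from B; A=[lens,tile,nail,jar] B=[axle,peg] C=[apple,disk]
Tick 3: prefer A, take lens from A; A=[tile,nail,jar] B=[axle,peg] C=[apple,disk,lens]
Tick 4: prefer B, take axle from B; A=[tile,nail,jar] B=[peg] C=[apple,disk,lens,axle]
Tick 5: prefer A, take tile from A; A=[nail,jar] B=[peg] C=[apple,disk,lens,axle,tile]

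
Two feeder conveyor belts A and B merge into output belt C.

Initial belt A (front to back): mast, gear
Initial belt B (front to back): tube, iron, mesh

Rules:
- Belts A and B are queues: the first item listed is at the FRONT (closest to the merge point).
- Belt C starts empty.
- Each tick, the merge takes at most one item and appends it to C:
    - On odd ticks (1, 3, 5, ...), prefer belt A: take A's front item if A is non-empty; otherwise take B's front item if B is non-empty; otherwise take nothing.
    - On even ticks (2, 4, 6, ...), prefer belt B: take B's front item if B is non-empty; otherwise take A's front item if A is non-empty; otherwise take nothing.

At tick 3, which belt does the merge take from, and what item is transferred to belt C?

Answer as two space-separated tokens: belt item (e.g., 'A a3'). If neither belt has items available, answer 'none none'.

Answer: A gear

Derivation:
Tick 1: prefer A, take mast from A; A=[gear] B=[tube,iron,mesh] C=[mast]
Tick 2: prefer B, take tube from B; A=[gear] B=[iron,mesh] C=[mast,tube]
Tick 3: prefer A, take gear from A; A=[-] B=[iron,mesh] C=[mast,tube,gear]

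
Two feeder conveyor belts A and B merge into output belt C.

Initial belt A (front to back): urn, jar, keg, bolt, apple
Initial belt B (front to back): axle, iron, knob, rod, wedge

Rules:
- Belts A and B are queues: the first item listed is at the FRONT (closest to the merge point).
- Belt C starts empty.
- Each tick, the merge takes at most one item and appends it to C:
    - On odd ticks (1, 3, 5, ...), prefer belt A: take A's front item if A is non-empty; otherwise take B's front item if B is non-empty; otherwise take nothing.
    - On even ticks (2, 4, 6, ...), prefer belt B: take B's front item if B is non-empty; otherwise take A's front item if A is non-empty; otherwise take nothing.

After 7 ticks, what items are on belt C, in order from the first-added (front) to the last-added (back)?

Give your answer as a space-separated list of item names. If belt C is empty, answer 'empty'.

Answer: urn axle jar iron keg knob bolt

Derivation:
Tick 1: prefer A, take urn from A; A=[jar,keg,bolt,apple] B=[axle,iron,knob,rod,wedge] C=[urn]
Tick 2: prefer B, take axle from B; A=[jar,keg,bolt,apple] B=[iron,knob,rod,wedge] C=[urn,axle]
Tick 3: prefer A, take jar from A; A=[keg,bolt,apple] B=[iron,knob,rod,wedge] C=[urn,axle,jar]
Tick 4: prefer B, take iron from B; A=[keg,bolt,apple] B=[knob,rod,wedge] C=[urn,axle,jar,iron]
Tick 5: prefer A, take keg from A; A=[bolt,apple] B=[knob,rod,wedge] C=[urn,axle,jar,iron,keg]
Tick 6: prefer B, take knob from B; A=[bolt,apple] B=[rod,wedge] C=[urn,axle,jar,iron,keg,knob]
Tick 7: prefer A, take bolt from A; A=[apple] B=[rod,wedge] C=[urn,axle,jar,iron,keg,knob,bolt]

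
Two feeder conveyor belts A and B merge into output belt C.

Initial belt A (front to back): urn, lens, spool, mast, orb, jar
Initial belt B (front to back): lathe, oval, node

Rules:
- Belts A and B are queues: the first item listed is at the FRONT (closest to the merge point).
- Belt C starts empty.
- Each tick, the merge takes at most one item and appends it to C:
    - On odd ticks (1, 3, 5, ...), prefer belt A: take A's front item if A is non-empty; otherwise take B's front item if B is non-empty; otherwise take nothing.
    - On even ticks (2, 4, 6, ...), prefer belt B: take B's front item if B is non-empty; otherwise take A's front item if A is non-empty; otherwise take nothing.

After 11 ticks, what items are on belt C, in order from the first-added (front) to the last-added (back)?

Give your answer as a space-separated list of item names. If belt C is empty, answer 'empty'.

Tick 1: prefer A, take urn from A; A=[lens,spool,mast,orb,jar] B=[lathe,oval,node] C=[urn]
Tick 2: prefer B, take lathe from B; A=[lens,spool,mast,orb,jar] B=[oval,node] C=[urn,lathe]
Tick 3: prefer A, take lens from A; A=[spool,mast,orb,jar] B=[oval,node] C=[urn,lathe,lens]
Tick 4: prefer B, take oval from B; A=[spool,mast,orb,jar] B=[node] C=[urn,lathe,lens,oval]
Tick 5: prefer A, take spool from A; A=[mast,orb,jar] B=[node] C=[urn,lathe,lens,oval,spool]
Tick 6: prefer B, take node from B; A=[mast,orb,jar] B=[-] C=[urn,lathe,lens,oval,spool,node]
Tick 7: prefer A, take mast from A; A=[orb,jar] B=[-] C=[urn,lathe,lens,oval,spool,node,mast]
Tick 8: prefer B, take orb from A; A=[jar] B=[-] C=[urn,lathe,lens,oval,spool,node,mast,orb]
Tick 9: prefer A, take jar from A; A=[-] B=[-] C=[urn,lathe,lens,oval,spool,node,mast,orb,jar]
Tick 10: prefer B, both empty, nothing taken; A=[-] B=[-] C=[urn,lathe,lens,oval,spool,node,mast,orb,jar]
Tick 11: prefer A, both empty, nothing taken; A=[-] B=[-] C=[urn,lathe,lens,oval,spool,node,mast,orb,jar]

Answer: urn lathe lens oval spool node mast orb jar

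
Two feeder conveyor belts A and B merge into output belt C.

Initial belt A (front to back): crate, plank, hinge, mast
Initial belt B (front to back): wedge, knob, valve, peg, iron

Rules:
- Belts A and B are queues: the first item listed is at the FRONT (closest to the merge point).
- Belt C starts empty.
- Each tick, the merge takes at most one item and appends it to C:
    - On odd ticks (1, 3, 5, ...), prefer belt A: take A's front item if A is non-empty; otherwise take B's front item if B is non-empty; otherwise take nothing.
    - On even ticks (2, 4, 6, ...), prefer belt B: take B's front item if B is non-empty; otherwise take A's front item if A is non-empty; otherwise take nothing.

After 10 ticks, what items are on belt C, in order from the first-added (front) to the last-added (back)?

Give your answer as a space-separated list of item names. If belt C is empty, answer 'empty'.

Tick 1: prefer A, take crate from A; A=[plank,hinge,mast] B=[wedge,knob,valve,peg,iron] C=[crate]
Tick 2: prefer B, take wedge from B; A=[plank,hinge,mast] B=[knob,valve,peg,iron] C=[crate,wedge]
Tick 3: prefer A, take plank from A; A=[hinge,mast] B=[knob,valve,peg,iron] C=[crate,wedge,plank]
Tick 4: prefer B, take knob from B; A=[hinge,mast] B=[valve,peg,iron] C=[crate,wedge,plank,knob]
Tick 5: prefer A, take hinge from A; A=[mast] B=[valve,peg,iron] C=[crate,wedge,plank,knob,hinge]
Tick 6: prefer B, take valve from B; A=[mast] B=[peg,iron] C=[crate,wedge,plank,knob,hinge,valve]
Tick 7: prefer A, take mast from A; A=[-] B=[peg,iron] C=[crate,wedge,plank,knob,hinge,valve,mast]
Tick 8: prefer B, take peg from B; A=[-] B=[iron] C=[crate,wedge,plank,knob,hinge,valve,mast,peg]
Tick 9: prefer A, take iron from B; A=[-] B=[-] C=[crate,wedge,plank,knob,hinge,valve,mast,peg,iron]
Tick 10: prefer B, both empty, nothing taken; A=[-] B=[-] C=[crate,wedge,plank,knob,hinge,valve,mast,peg,iron]

Answer: crate wedge plank knob hinge valve mast peg iron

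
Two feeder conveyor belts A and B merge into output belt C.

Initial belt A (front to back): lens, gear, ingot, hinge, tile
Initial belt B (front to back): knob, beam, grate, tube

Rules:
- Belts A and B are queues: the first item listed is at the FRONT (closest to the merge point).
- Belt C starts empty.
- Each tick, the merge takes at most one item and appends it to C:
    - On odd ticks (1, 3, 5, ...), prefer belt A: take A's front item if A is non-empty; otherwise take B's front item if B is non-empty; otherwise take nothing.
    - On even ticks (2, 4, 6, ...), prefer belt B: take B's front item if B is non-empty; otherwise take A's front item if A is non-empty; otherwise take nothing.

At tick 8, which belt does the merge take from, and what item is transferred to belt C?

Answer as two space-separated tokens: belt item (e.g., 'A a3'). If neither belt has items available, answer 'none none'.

Answer: B tube

Derivation:
Tick 1: prefer A, take lens from A; A=[gear,ingot,hinge,tile] B=[knob,beam,grate,tube] C=[lens]
Tick 2: prefer B, take knob from B; A=[gear,ingot,hinge,tile] B=[beam,grate,tube] C=[lens,knob]
Tick 3: prefer A, take gear from A; A=[ingot,hinge,tile] B=[beam,grate,tube] C=[lens,knob,gear]
Tick 4: prefer B, take beam from B; A=[ingot,hinge,tile] B=[grate,tube] C=[lens,knob,gear,beam]
Tick 5: prefer A, take ingot from A; A=[hinge,tile] B=[grate,tube] C=[lens,knob,gear,beam,ingot]
Tick 6: prefer B, take grate from B; A=[hinge,tile] B=[tube] C=[lens,knob,gear,beam,ingot,grate]
Tick 7: prefer A, take hinge from A; A=[tile] B=[tube] C=[lens,knob,gear,beam,ingot,grate,hinge]
Tick 8: prefer B, take tube from B; A=[tile] B=[-] C=[lens,knob,gear,beam,ingot,grate,hinge,tube]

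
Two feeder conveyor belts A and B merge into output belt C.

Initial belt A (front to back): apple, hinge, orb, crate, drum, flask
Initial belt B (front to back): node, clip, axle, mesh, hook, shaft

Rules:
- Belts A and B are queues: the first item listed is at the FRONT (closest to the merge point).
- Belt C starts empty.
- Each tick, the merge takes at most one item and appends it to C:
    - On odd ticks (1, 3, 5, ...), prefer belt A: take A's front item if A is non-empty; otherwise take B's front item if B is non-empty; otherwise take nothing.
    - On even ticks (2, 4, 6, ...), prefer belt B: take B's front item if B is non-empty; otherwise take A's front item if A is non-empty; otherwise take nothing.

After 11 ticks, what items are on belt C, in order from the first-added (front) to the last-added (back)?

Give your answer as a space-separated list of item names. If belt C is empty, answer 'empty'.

Answer: apple node hinge clip orb axle crate mesh drum hook flask

Derivation:
Tick 1: prefer A, take apple from A; A=[hinge,orb,crate,drum,flask] B=[node,clip,axle,mesh,hook,shaft] C=[apple]
Tick 2: prefer B, take node from B; A=[hinge,orb,crate,drum,flask] B=[clip,axle,mesh,hook,shaft] C=[apple,node]
Tick 3: prefer A, take hinge from A; A=[orb,crate,drum,flask] B=[clip,axle,mesh,hook,shaft] C=[apple,node,hinge]
Tick 4: prefer B, take clip from B; A=[orb,crate,drum,flask] B=[axle,mesh,hook,shaft] C=[apple,node,hinge,clip]
Tick 5: prefer A, take orb from A; A=[crate,drum,flask] B=[axle,mesh,hook,shaft] C=[apple,node,hinge,clip,orb]
Tick 6: prefer B, take axle from B; A=[crate,drum,flask] B=[mesh,hook,shaft] C=[apple,node,hinge,clip,orb,axle]
Tick 7: prefer A, take crate from A; A=[drum,flask] B=[mesh,hook,shaft] C=[apple,node,hinge,clip,orb,axle,crate]
Tick 8: prefer B, take mesh from B; A=[drum,flask] B=[hook,shaft] C=[apple,node,hinge,clip,orb,axle,crate,mesh]
Tick 9: prefer A, take drum from A; A=[flask] B=[hook,shaft] C=[apple,node,hinge,clip,orb,axle,crate,mesh,drum]
Tick 10: prefer B, take hook from B; A=[flask] B=[shaft] C=[apple,node,hinge,clip,orb,axle,crate,mesh,drum,hook]
Tick 11: prefer A, take flask from A; A=[-] B=[shaft] C=[apple,node,hinge,clip,orb,axle,crate,mesh,drum,hook,flask]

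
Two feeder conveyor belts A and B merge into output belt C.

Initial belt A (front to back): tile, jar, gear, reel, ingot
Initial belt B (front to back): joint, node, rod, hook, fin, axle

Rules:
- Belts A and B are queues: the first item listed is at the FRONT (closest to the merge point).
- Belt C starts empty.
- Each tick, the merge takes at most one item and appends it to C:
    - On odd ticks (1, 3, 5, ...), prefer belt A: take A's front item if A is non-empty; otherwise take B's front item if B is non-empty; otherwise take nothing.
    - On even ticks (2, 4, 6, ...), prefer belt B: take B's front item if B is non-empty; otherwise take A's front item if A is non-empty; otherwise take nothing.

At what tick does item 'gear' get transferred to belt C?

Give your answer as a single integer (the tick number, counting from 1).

Tick 1: prefer A, take tile from A; A=[jar,gear,reel,ingot] B=[joint,node,rod,hook,fin,axle] C=[tile]
Tick 2: prefer B, take joint from B; A=[jar,gear,reel,ingot] B=[node,rod,hook,fin,axle] C=[tile,joint]
Tick 3: prefer A, take jar from A; A=[gear,reel,ingot] B=[node,rod,hook,fin,axle] C=[tile,joint,jar]
Tick 4: prefer B, take node from B; A=[gear,reel,ingot] B=[rod,hook,fin,axle] C=[tile,joint,jar,node]
Tick 5: prefer A, take gear from A; A=[reel,ingot] B=[rod,hook,fin,axle] C=[tile,joint,jar,node,gear]

Answer: 5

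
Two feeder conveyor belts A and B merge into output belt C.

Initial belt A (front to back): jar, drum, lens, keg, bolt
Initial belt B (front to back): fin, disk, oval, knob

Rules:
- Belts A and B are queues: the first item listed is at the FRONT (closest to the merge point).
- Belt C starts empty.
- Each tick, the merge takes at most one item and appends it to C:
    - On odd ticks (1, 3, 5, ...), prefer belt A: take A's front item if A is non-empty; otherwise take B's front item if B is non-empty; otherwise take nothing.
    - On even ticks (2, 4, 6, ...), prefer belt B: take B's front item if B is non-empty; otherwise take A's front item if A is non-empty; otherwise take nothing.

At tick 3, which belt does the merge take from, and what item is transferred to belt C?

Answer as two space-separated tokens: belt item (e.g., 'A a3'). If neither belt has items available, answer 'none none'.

Tick 1: prefer A, take jar from A; A=[drum,lens,keg,bolt] B=[fin,disk,oval,knob] C=[jar]
Tick 2: prefer B, take fin from B; A=[drum,lens,keg,bolt] B=[disk,oval,knob] C=[jar,fin]
Tick 3: prefer A, take drum from A; A=[lens,keg,bolt] B=[disk,oval,knob] C=[jar,fin,drum]

Answer: A drum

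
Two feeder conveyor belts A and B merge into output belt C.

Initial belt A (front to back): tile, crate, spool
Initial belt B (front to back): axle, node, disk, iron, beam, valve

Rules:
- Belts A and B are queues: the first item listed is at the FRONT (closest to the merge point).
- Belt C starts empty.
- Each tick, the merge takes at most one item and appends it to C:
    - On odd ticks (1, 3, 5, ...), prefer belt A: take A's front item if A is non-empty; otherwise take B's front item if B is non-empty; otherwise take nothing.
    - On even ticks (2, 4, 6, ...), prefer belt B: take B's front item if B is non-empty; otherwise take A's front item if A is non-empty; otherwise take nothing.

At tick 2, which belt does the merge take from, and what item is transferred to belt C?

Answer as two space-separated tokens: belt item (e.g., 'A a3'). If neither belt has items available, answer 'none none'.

Answer: B axle

Derivation:
Tick 1: prefer A, take tile from A; A=[crate,spool] B=[axle,node,disk,iron,beam,valve] C=[tile]
Tick 2: prefer B, take axle from B; A=[crate,spool] B=[node,disk,iron,beam,valve] C=[tile,axle]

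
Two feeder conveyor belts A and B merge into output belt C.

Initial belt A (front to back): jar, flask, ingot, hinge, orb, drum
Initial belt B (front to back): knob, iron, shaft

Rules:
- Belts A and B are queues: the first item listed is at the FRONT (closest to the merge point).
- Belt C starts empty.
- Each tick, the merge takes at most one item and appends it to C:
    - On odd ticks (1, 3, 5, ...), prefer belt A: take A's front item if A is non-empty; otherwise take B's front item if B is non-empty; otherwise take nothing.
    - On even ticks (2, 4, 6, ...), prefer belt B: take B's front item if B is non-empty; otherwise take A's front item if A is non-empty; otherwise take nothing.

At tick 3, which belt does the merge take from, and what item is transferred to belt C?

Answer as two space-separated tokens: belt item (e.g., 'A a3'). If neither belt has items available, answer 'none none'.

Answer: A flask

Derivation:
Tick 1: prefer A, take jar from A; A=[flask,ingot,hinge,orb,drum] B=[knob,iron,shaft] C=[jar]
Tick 2: prefer B, take knob from B; A=[flask,ingot,hinge,orb,drum] B=[iron,shaft] C=[jar,knob]
Tick 3: prefer A, take flask from A; A=[ingot,hinge,orb,drum] B=[iron,shaft] C=[jar,knob,flask]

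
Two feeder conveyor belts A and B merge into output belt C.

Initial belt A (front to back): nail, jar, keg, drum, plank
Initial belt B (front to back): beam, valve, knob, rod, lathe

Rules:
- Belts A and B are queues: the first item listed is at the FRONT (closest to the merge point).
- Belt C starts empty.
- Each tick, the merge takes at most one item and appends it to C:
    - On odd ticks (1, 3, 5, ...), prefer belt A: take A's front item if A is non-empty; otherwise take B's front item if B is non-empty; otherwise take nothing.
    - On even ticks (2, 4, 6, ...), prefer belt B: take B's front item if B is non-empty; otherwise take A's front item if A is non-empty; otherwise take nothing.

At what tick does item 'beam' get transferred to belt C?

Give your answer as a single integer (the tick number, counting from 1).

Tick 1: prefer A, take nail from A; A=[jar,keg,drum,plank] B=[beam,valve,knob,rod,lathe] C=[nail]
Tick 2: prefer B, take beam from B; A=[jar,keg,drum,plank] B=[valve,knob,rod,lathe] C=[nail,beam]

Answer: 2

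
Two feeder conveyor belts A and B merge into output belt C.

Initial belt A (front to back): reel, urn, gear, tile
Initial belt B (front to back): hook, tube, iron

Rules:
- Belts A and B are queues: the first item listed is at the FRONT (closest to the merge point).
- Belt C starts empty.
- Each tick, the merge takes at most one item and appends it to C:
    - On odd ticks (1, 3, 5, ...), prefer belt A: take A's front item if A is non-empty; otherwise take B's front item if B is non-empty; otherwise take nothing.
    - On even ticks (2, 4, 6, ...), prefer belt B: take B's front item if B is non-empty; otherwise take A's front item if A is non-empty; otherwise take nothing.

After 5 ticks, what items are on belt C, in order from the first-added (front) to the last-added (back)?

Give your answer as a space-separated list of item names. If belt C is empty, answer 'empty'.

Tick 1: prefer A, take reel from A; A=[urn,gear,tile] B=[hook,tube,iron] C=[reel]
Tick 2: prefer B, take hook from B; A=[urn,gear,tile] B=[tube,iron] C=[reel,hook]
Tick 3: prefer A, take urn from A; A=[gear,tile] B=[tube,iron] C=[reel,hook,urn]
Tick 4: prefer B, take tube from B; A=[gear,tile] B=[iron] C=[reel,hook,urn,tube]
Tick 5: prefer A, take gear from A; A=[tile] B=[iron] C=[reel,hook,urn,tube,gear]

Answer: reel hook urn tube gear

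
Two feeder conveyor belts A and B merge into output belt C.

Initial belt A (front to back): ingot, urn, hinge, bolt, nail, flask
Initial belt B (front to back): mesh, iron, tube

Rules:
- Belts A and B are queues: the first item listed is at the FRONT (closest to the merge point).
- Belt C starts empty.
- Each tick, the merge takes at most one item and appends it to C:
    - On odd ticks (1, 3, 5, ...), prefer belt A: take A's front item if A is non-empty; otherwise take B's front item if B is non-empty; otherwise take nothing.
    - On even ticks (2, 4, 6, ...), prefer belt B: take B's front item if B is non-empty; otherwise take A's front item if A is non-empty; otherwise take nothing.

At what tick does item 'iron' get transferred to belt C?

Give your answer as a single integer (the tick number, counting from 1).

Tick 1: prefer A, take ingot from A; A=[urn,hinge,bolt,nail,flask] B=[mesh,iron,tube] C=[ingot]
Tick 2: prefer B, take mesh from B; A=[urn,hinge,bolt,nail,flask] B=[iron,tube] C=[ingot,mesh]
Tick 3: prefer A, take urn from A; A=[hinge,bolt,nail,flask] B=[iron,tube] C=[ingot,mesh,urn]
Tick 4: prefer B, take iron from B; A=[hinge,bolt,nail,flask] B=[tube] C=[ingot,mesh,urn,iron]

Answer: 4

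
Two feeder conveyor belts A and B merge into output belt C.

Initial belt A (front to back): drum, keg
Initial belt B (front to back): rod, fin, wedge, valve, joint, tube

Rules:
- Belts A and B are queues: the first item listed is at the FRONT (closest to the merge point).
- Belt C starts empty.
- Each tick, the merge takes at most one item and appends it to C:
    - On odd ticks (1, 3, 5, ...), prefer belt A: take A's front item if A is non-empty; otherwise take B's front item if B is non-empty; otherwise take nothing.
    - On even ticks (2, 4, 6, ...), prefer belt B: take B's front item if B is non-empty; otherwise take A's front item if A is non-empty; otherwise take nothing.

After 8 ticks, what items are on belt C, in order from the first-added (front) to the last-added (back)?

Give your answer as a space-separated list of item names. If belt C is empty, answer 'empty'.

Answer: drum rod keg fin wedge valve joint tube

Derivation:
Tick 1: prefer A, take drum from A; A=[keg] B=[rod,fin,wedge,valve,joint,tube] C=[drum]
Tick 2: prefer B, take rod from B; A=[keg] B=[fin,wedge,valve,joint,tube] C=[drum,rod]
Tick 3: prefer A, take keg from A; A=[-] B=[fin,wedge,valve,joint,tube] C=[drum,rod,keg]
Tick 4: prefer B, take fin from B; A=[-] B=[wedge,valve,joint,tube] C=[drum,rod,keg,fin]
Tick 5: prefer A, take wedge from B; A=[-] B=[valve,joint,tube] C=[drum,rod,keg,fin,wedge]
Tick 6: prefer B, take valve from B; A=[-] B=[joint,tube] C=[drum,rod,keg,fin,wedge,valve]
Tick 7: prefer A, take joint from B; A=[-] B=[tube] C=[drum,rod,keg,fin,wedge,valve,joint]
Tick 8: prefer B, take tube from B; A=[-] B=[-] C=[drum,rod,keg,fin,wedge,valve,joint,tube]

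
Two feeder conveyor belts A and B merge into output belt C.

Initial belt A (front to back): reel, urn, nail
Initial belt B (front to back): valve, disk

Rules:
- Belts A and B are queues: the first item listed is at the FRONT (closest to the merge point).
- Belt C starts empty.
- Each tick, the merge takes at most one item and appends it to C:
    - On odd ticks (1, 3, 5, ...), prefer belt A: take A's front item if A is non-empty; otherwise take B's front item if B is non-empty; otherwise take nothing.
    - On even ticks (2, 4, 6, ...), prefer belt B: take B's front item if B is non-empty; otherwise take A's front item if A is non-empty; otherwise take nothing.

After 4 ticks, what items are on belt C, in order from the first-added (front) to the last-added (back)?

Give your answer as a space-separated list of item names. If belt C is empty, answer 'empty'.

Answer: reel valve urn disk

Derivation:
Tick 1: prefer A, take reel from A; A=[urn,nail] B=[valve,disk] C=[reel]
Tick 2: prefer B, take valve from B; A=[urn,nail] B=[disk] C=[reel,valve]
Tick 3: prefer A, take urn from A; A=[nail] B=[disk] C=[reel,valve,urn]
Tick 4: prefer B, take disk from B; A=[nail] B=[-] C=[reel,valve,urn,disk]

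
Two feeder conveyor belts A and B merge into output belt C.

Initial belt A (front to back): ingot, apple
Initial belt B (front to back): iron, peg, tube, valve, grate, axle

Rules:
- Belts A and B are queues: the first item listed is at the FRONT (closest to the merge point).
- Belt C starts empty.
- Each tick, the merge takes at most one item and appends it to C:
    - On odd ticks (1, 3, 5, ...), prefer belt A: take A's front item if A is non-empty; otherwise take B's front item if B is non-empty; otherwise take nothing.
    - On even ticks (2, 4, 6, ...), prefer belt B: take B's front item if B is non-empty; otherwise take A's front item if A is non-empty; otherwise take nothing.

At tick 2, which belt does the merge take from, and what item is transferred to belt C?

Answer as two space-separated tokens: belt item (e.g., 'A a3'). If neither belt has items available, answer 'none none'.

Answer: B iron

Derivation:
Tick 1: prefer A, take ingot from A; A=[apple] B=[iron,peg,tube,valve,grate,axle] C=[ingot]
Tick 2: prefer B, take iron from B; A=[apple] B=[peg,tube,valve,grate,axle] C=[ingot,iron]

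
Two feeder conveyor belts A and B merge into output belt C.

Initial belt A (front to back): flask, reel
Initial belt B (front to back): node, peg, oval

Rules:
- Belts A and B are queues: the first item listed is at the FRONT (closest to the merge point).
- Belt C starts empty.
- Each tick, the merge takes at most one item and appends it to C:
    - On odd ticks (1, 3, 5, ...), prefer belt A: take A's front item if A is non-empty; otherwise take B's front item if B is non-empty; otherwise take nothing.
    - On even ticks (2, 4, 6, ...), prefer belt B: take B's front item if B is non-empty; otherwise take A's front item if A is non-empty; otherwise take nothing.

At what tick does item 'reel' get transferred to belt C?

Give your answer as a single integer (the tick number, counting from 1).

Answer: 3

Derivation:
Tick 1: prefer A, take flask from A; A=[reel] B=[node,peg,oval] C=[flask]
Tick 2: prefer B, take node from B; A=[reel] B=[peg,oval] C=[flask,node]
Tick 3: prefer A, take reel from A; A=[-] B=[peg,oval] C=[flask,node,reel]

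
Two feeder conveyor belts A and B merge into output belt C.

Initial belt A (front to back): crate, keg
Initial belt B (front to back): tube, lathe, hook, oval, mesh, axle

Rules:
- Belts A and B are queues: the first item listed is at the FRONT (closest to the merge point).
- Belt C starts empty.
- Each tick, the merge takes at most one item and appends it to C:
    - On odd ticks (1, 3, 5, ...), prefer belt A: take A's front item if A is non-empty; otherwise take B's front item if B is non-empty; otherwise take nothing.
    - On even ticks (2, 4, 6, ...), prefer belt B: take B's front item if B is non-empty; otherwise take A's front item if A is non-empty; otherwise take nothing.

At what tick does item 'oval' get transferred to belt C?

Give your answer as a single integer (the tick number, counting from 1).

Tick 1: prefer A, take crate from A; A=[keg] B=[tube,lathe,hook,oval,mesh,axle] C=[crate]
Tick 2: prefer B, take tube from B; A=[keg] B=[lathe,hook,oval,mesh,axle] C=[crate,tube]
Tick 3: prefer A, take keg from A; A=[-] B=[lathe,hook,oval,mesh,axle] C=[crate,tube,keg]
Tick 4: prefer B, take lathe from B; A=[-] B=[hook,oval,mesh,axle] C=[crate,tube,keg,lathe]
Tick 5: prefer A, take hook from B; A=[-] B=[oval,mesh,axle] C=[crate,tube,keg,lathe,hook]
Tick 6: prefer B, take oval from B; A=[-] B=[mesh,axle] C=[crate,tube,keg,lathe,hook,oval]

Answer: 6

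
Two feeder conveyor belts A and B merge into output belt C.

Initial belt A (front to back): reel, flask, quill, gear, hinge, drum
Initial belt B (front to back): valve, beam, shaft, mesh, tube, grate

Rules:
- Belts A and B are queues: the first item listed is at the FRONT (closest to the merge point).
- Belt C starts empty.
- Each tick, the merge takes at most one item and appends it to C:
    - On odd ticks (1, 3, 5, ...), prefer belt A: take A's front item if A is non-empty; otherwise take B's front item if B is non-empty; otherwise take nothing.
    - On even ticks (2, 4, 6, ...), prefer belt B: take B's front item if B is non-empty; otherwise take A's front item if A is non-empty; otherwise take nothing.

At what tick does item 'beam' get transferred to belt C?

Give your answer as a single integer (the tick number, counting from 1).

Answer: 4

Derivation:
Tick 1: prefer A, take reel from A; A=[flask,quill,gear,hinge,drum] B=[valve,beam,shaft,mesh,tube,grate] C=[reel]
Tick 2: prefer B, take valve from B; A=[flask,quill,gear,hinge,drum] B=[beam,shaft,mesh,tube,grate] C=[reel,valve]
Tick 3: prefer A, take flask from A; A=[quill,gear,hinge,drum] B=[beam,shaft,mesh,tube,grate] C=[reel,valve,flask]
Tick 4: prefer B, take beam from B; A=[quill,gear,hinge,drum] B=[shaft,mesh,tube,grate] C=[reel,valve,flask,beam]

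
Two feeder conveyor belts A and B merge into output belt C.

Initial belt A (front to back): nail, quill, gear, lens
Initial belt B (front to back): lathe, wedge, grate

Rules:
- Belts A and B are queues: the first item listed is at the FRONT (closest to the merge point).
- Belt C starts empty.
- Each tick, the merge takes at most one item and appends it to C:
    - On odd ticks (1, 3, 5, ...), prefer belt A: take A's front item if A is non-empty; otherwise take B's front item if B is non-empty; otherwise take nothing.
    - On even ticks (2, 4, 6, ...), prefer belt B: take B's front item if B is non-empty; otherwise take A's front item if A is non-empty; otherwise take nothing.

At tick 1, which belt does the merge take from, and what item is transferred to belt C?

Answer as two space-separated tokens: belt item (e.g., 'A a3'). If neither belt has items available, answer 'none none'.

Answer: A nail

Derivation:
Tick 1: prefer A, take nail from A; A=[quill,gear,lens] B=[lathe,wedge,grate] C=[nail]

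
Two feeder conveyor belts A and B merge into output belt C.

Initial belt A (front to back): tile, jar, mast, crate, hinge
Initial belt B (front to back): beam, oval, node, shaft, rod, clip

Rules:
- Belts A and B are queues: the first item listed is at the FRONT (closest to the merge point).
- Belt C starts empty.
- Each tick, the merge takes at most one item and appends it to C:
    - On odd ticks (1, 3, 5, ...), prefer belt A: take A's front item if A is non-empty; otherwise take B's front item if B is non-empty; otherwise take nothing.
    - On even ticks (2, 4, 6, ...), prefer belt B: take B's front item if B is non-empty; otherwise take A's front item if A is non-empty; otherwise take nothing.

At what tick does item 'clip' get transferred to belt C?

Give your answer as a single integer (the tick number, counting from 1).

Tick 1: prefer A, take tile from A; A=[jar,mast,crate,hinge] B=[beam,oval,node,shaft,rod,clip] C=[tile]
Tick 2: prefer B, take beam from B; A=[jar,mast,crate,hinge] B=[oval,node,shaft,rod,clip] C=[tile,beam]
Tick 3: prefer A, take jar from A; A=[mast,crate,hinge] B=[oval,node,shaft,rod,clip] C=[tile,beam,jar]
Tick 4: prefer B, take oval from B; A=[mast,crate,hinge] B=[node,shaft,rod,clip] C=[tile,beam,jar,oval]
Tick 5: prefer A, take mast from A; A=[crate,hinge] B=[node,shaft,rod,clip] C=[tile,beam,jar,oval,mast]
Tick 6: prefer B, take node from B; A=[crate,hinge] B=[shaft,rod,clip] C=[tile,beam,jar,oval,mast,node]
Tick 7: prefer A, take crate from A; A=[hinge] B=[shaft,rod,clip] C=[tile,beam,jar,oval,mast,node,crate]
Tick 8: prefer B, take shaft from B; A=[hinge] B=[rod,clip] C=[tile,beam,jar,oval,mast,node,crate,shaft]
Tick 9: prefer A, take hinge from A; A=[-] B=[rod,clip] C=[tile,beam,jar,oval,mast,node,crate,shaft,hinge]
Tick 10: prefer B, take rod from B; A=[-] B=[clip] C=[tile,beam,jar,oval,mast,node,crate,shaft,hinge,rod]
Tick 11: prefer A, take clip from B; A=[-] B=[-] C=[tile,beam,jar,oval,mast,node,crate,shaft,hinge,rod,clip]

Answer: 11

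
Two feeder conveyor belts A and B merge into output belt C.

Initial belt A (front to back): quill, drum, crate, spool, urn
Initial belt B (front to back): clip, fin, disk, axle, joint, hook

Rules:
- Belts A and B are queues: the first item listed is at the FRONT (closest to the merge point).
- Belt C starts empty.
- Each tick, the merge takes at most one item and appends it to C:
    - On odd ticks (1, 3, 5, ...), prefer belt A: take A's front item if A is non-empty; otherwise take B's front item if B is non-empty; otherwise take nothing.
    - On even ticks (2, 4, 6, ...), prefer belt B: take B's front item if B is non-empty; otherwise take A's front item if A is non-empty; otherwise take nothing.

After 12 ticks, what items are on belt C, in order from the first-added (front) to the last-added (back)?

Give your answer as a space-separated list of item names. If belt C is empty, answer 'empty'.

Answer: quill clip drum fin crate disk spool axle urn joint hook

Derivation:
Tick 1: prefer A, take quill from A; A=[drum,crate,spool,urn] B=[clip,fin,disk,axle,joint,hook] C=[quill]
Tick 2: prefer B, take clip from B; A=[drum,crate,spool,urn] B=[fin,disk,axle,joint,hook] C=[quill,clip]
Tick 3: prefer A, take drum from A; A=[crate,spool,urn] B=[fin,disk,axle,joint,hook] C=[quill,clip,drum]
Tick 4: prefer B, take fin from B; A=[crate,spool,urn] B=[disk,axle,joint,hook] C=[quill,clip,drum,fin]
Tick 5: prefer A, take crate from A; A=[spool,urn] B=[disk,axle,joint,hook] C=[quill,clip,drum,fin,crate]
Tick 6: prefer B, take disk from B; A=[spool,urn] B=[axle,joint,hook] C=[quill,clip,drum,fin,crate,disk]
Tick 7: prefer A, take spool from A; A=[urn] B=[axle,joint,hook] C=[quill,clip,drum,fin,crate,disk,spool]
Tick 8: prefer B, take axle from B; A=[urn] B=[joint,hook] C=[quill,clip,drum,fin,crate,disk,spool,axle]
Tick 9: prefer A, take urn from A; A=[-] B=[joint,hook] C=[quill,clip,drum,fin,crate,disk,spool,axle,urn]
Tick 10: prefer B, take joint from B; A=[-] B=[hook] C=[quill,clip,drum,fin,crate,disk,spool,axle,urn,joint]
Tick 11: prefer A, take hook from B; A=[-] B=[-] C=[quill,clip,drum,fin,crate,disk,spool,axle,urn,joint,hook]
Tick 12: prefer B, both empty, nothing taken; A=[-] B=[-] C=[quill,clip,drum,fin,crate,disk,spool,axle,urn,joint,hook]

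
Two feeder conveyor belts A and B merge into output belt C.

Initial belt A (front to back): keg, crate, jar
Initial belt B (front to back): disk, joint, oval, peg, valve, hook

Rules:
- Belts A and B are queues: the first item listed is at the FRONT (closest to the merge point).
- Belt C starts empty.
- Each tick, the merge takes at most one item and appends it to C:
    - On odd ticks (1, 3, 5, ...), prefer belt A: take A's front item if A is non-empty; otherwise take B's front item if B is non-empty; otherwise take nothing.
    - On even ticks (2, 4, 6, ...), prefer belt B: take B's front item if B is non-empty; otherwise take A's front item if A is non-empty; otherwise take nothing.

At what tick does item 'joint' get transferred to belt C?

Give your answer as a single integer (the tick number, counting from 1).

Answer: 4

Derivation:
Tick 1: prefer A, take keg from A; A=[crate,jar] B=[disk,joint,oval,peg,valve,hook] C=[keg]
Tick 2: prefer B, take disk from B; A=[crate,jar] B=[joint,oval,peg,valve,hook] C=[keg,disk]
Tick 3: prefer A, take crate from A; A=[jar] B=[joint,oval,peg,valve,hook] C=[keg,disk,crate]
Tick 4: prefer B, take joint from B; A=[jar] B=[oval,peg,valve,hook] C=[keg,disk,crate,joint]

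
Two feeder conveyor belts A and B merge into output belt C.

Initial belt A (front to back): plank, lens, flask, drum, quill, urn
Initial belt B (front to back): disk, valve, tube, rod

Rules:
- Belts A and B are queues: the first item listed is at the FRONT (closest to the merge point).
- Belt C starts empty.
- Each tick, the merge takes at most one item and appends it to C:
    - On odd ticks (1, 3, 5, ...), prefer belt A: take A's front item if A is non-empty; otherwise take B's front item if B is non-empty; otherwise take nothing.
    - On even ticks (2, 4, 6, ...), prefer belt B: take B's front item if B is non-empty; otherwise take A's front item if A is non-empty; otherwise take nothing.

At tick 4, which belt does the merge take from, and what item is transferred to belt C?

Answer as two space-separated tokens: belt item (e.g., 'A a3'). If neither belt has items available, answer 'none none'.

Tick 1: prefer A, take plank from A; A=[lens,flask,drum,quill,urn] B=[disk,valve,tube,rod] C=[plank]
Tick 2: prefer B, take disk from B; A=[lens,flask,drum,quill,urn] B=[valve,tube,rod] C=[plank,disk]
Tick 3: prefer A, take lens from A; A=[flask,drum,quill,urn] B=[valve,tube,rod] C=[plank,disk,lens]
Tick 4: prefer B, take valve from B; A=[flask,drum,quill,urn] B=[tube,rod] C=[plank,disk,lens,valve]

Answer: B valve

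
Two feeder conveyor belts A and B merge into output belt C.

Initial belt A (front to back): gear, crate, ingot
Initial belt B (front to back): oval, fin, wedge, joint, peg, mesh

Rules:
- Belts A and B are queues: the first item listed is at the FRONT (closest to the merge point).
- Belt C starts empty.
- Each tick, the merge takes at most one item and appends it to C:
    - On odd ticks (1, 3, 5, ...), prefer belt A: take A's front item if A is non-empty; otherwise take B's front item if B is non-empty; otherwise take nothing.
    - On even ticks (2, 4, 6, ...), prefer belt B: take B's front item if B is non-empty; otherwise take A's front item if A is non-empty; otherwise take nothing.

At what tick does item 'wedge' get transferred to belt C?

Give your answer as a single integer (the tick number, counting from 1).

Tick 1: prefer A, take gear from A; A=[crate,ingot] B=[oval,fin,wedge,joint,peg,mesh] C=[gear]
Tick 2: prefer B, take oval from B; A=[crate,ingot] B=[fin,wedge,joint,peg,mesh] C=[gear,oval]
Tick 3: prefer A, take crate from A; A=[ingot] B=[fin,wedge,joint,peg,mesh] C=[gear,oval,crate]
Tick 4: prefer B, take fin from B; A=[ingot] B=[wedge,joint,peg,mesh] C=[gear,oval,crate,fin]
Tick 5: prefer A, take ingot from A; A=[-] B=[wedge,joint,peg,mesh] C=[gear,oval,crate,fin,ingot]
Tick 6: prefer B, take wedge from B; A=[-] B=[joint,peg,mesh] C=[gear,oval,crate,fin,ingot,wedge]

Answer: 6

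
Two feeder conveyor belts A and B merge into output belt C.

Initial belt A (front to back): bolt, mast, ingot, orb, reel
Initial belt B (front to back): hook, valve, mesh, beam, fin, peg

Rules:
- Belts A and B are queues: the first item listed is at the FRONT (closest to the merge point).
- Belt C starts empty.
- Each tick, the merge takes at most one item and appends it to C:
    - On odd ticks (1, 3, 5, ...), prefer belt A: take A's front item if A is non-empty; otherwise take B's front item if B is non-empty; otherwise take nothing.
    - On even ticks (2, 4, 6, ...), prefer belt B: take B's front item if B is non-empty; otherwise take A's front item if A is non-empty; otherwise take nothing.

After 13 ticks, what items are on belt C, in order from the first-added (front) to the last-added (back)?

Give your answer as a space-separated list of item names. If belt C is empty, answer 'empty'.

Tick 1: prefer A, take bolt from A; A=[mast,ingot,orb,reel] B=[hook,valve,mesh,beam,fin,peg] C=[bolt]
Tick 2: prefer B, take hook from B; A=[mast,ingot,orb,reel] B=[valve,mesh,beam,fin,peg] C=[bolt,hook]
Tick 3: prefer A, take mast from A; A=[ingot,orb,reel] B=[valve,mesh,beam,fin,peg] C=[bolt,hook,mast]
Tick 4: prefer B, take valve from B; A=[ingot,orb,reel] B=[mesh,beam,fin,peg] C=[bolt,hook,mast,valve]
Tick 5: prefer A, take ingot from A; A=[orb,reel] B=[mesh,beam,fin,peg] C=[bolt,hook,mast,valve,ingot]
Tick 6: prefer B, take mesh from B; A=[orb,reel] B=[beam,fin,peg] C=[bolt,hook,mast,valve,ingot,mesh]
Tick 7: prefer A, take orb from A; A=[reel] B=[beam,fin,peg] C=[bolt,hook,mast,valve,ingot,mesh,orb]
Tick 8: prefer B, take beam from B; A=[reel] B=[fin,peg] C=[bolt,hook,mast,valve,ingot,mesh,orb,beam]
Tick 9: prefer A, take reel from A; A=[-] B=[fin,peg] C=[bolt,hook,mast,valve,ingot,mesh,orb,beam,reel]
Tick 10: prefer B, take fin from B; A=[-] B=[peg] C=[bolt,hook,mast,valve,ingot,mesh,orb,beam,reel,fin]
Tick 11: prefer A, take peg from B; A=[-] B=[-] C=[bolt,hook,mast,valve,ingot,mesh,orb,beam,reel,fin,peg]
Tick 12: prefer B, both empty, nothing taken; A=[-] B=[-] C=[bolt,hook,mast,valve,ingot,mesh,orb,beam,reel,fin,peg]
Tick 13: prefer A, both empty, nothing taken; A=[-] B=[-] C=[bolt,hook,mast,valve,ingot,mesh,orb,beam,reel,fin,peg]

Answer: bolt hook mast valve ingot mesh orb beam reel fin peg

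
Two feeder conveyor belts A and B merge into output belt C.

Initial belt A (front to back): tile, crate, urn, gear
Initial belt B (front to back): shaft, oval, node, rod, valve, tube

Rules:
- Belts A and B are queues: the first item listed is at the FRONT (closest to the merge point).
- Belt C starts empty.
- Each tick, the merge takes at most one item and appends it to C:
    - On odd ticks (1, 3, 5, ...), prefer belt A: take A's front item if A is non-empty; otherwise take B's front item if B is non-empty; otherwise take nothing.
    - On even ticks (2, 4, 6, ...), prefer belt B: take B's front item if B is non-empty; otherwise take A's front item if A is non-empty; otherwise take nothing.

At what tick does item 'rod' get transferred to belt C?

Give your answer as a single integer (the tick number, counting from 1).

Tick 1: prefer A, take tile from A; A=[crate,urn,gear] B=[shaft,oval,node,rod,valve,tube] C=[tile]
Tick 2: prefer B, take shaft from B; A=[crate,urn,gear] B=[oval,node,rod,valve,tube] C=[tile,shaft]
Tick 3: prefer A, take crate from A; A=[urn,gear] B=[oval,node,rod,valve,tube] C=[tile,shaft,crate]
Tick 4: prefer B, take oval from B; A=[urn,gear] B=[node,rod,valve,tube] C=[tile,shaft,crate,oval]
Tick 5: prefer A, take urn from A; A=[gear] B=[node,rod,valve,tube] C=[tile,shaft,crate,oval,urn]
Tick 6: prefer B, take node from B; A=[gear] B=[rod,valve,tube] C=[tile,shaft,crate,oval,urn,node]
Tick 7: prefer A, take gear from A; A=[-] B=[rod,valve,tube] C=[tile,shaft,crate,oval,urn,node,gear]
Tick 8: prefer B, take rod from B; A=[-] B=[valve,tube] C=[tile,shaft,crate,oval,urn,node,gear,rod]

Answer: 8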